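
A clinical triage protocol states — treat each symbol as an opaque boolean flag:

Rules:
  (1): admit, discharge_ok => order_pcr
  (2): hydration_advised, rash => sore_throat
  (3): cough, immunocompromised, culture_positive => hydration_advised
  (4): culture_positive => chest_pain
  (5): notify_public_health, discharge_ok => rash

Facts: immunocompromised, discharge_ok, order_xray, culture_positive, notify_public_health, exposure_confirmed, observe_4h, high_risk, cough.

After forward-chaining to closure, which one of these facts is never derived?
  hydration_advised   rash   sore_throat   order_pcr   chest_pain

order_pcr

Round 1 — (3), (4), (5), derive hydration_advised, chest_pain, rash.
Round 2 — (2), derive sore_throat.
Derived: hydration_advised (round 1), sore_throat (round 2), rash (round 1), chest_pain (round 1). order_pcr never appears in any round.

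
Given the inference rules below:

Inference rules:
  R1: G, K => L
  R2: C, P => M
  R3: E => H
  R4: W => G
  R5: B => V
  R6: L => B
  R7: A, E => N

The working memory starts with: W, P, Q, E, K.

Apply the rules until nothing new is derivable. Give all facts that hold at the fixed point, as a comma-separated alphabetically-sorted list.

B, E, G, H, K, L, P, Q, V, W

Round 1: R3 [E => H]; R4 [W => G]. New: H, G.
Round 2: R1 [G, K => L]. New: L.
Round 3: R6 [L => B]. New: B.
Round 4: R5 [B => V]. New: V.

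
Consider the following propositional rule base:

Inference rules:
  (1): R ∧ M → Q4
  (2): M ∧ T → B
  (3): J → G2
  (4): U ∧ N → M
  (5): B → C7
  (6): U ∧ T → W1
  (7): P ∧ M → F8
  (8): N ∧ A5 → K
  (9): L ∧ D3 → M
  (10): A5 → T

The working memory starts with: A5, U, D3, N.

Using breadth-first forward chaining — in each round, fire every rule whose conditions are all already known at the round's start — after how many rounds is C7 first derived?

3

[1] (4) [U ∧ N → M]; (8) [N ∧ A5 → K]; (10) [A5 → T]. ⇒ new: M, K, T.
[2] (2) [M ∧ T → B]; (6) [U ∧ T → W1]. ⇒ new: B, W1.
[3] (5) [B → C7]. ⇒ new: C7.
C7 first appears in round 3.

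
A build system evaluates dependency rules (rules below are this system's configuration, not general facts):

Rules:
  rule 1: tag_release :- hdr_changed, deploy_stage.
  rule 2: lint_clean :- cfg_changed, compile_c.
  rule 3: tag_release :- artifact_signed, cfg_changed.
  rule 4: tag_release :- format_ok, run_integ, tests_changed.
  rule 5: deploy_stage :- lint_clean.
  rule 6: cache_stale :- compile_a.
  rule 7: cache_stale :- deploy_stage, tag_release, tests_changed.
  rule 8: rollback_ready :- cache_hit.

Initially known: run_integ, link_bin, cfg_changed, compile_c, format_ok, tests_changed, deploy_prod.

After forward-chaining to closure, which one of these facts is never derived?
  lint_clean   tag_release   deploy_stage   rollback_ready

[1] rule 2 [lint_clean :- cfg_changed, compile_c.]; rule 4 [tag_release :- format_ok, run_integ, tests_changed.]. ⇒ new: lint_clean, tag_release.
[2] rule 5 [deploy_stage :- lint_clean.]. ⇒ new: deploy_stage.
[3] rule 7 [cache_stale :- deploy_stage, tag_release, tests_changed.]. ⇒ new: cache_stale.
Derived: tag_release (round 1), lint_clean (round 1), deploy_stage (round 2). rollback_ready never appears in any round.

rollback_ready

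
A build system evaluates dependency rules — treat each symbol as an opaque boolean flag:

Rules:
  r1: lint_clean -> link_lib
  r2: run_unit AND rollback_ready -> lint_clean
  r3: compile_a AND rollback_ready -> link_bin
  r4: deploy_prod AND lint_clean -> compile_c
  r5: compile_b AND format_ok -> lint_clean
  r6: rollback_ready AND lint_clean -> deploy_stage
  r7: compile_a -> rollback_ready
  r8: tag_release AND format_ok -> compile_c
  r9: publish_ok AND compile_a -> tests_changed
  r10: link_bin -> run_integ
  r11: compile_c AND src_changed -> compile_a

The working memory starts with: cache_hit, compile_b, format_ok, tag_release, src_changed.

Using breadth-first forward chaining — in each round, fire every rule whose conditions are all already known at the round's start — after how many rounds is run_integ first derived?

[1] r5 [compile_b AND format_ok -> lint_clean]; r8 [tag_release AND format_ok -> compile_c]. ⇒ new: lint_clean, compile_c.
[2] r1 [lint_clean -> link_lib]; r11 [compile_c AND src_changed -> compile_a]. ⇒ new: link_lib, compile_a.
[3] r7 [compile_a -> rollback_ready]. ⇒ new: rollback_ready.
[4] r3 [compile_a AND rollback_ready -> link_bin]; r6 [rollback_ready AND lint_clean -> deploy_stage]. ⇒ new: link_bin, deploy_stage.
[5] r10 [link_bin -> run_integ]. ⇒ new: run_integ.
run_integ first appears in round 5.

5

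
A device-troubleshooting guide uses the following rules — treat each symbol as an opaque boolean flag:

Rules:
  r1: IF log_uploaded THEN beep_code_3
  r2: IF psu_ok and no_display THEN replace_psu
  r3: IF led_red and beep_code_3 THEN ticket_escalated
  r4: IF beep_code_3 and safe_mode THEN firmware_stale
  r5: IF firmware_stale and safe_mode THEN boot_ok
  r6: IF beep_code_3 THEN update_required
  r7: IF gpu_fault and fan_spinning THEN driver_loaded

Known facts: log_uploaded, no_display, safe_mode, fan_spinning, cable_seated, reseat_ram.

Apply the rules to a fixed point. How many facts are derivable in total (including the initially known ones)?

Round 1 — r1, derive beep_code_3.
Round 2 — r4, r6, derive firmware_stale, update_required.
Round 3 — r5, derive boot_ok.
Closure: {beep_code_3, boot_ok, cable_seated, fan_spinning, firmware_stale, log_uploaded, no_display, reseat_ram, safe_mode, update_required} — 10 facts.

10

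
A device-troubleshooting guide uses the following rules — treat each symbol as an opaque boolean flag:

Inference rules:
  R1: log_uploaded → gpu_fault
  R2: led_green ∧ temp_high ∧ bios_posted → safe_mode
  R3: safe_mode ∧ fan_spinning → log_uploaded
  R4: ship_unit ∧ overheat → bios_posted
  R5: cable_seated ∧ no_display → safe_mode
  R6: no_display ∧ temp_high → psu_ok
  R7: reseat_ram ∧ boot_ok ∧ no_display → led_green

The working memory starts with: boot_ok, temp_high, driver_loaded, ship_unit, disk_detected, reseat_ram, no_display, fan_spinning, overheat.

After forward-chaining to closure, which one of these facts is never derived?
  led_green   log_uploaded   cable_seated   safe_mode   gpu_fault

cable_seated

Round 1: R4 [ship_unit ∧ overheat → bios_posted]; R6 [no_display ∧ temp_high → psu_ok]; R7 [reseat_ram ∧ boot_ok ∧ no_display → led_green]. New: bios_posted, psu_ok, led_green.
Round 2: R2 [led_green ∧ temp_high ∧ bios_posted → safe_mode]. New: safe_mode.
Round 3: R3 [safe_mode ∧ fan_spinning → log_uploaded]. New: log_uploaded.
Round 4: R1 [log_uploaded → gpu_fault]. New: gpu_fault.
Derived: led_green (round 1), gpu_fault (round 4), safe_mode (round 2), log_uploaded (round 3). cable_seated never appears in any round.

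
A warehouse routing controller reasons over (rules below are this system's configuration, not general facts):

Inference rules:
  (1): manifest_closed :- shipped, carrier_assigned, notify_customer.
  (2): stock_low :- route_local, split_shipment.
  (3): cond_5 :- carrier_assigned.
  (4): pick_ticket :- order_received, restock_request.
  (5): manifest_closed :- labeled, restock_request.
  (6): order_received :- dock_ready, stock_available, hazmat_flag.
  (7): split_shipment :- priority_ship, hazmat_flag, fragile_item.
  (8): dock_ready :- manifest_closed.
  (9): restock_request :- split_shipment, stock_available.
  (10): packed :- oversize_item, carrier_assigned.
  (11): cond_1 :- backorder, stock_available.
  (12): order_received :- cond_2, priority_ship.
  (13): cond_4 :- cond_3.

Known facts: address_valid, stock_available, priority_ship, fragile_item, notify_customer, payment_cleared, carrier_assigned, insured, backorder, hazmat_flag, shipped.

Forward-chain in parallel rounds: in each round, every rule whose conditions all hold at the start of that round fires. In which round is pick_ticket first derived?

[1] (1) [manifest_closed :- shipped, carrier_assigned, notify_customer.]; (3) [cond_5 :- carrier_assigned.]; (7) [split_shipment :- priority_ship, hazmat_flag, fragile_item.]; (11) [cond_1 :- backorder, stock_available.]. ⇒ new: manifest_closed, cond_5, split_shipment, cond_1.
[2] (8) [dock_ready :- manifest_closed.]; (9) [restock_request :- split_shipment, stock_available.]. ⇒ new: dock_ready, restock_request.
[3] (6) [order_received :- dock_ready, stock_available, hazmat_flag.]. ⇒ new: order_received.
[4] (4) [pick_ticket :- order_received, restock_request.]. ⇒ new: pick_ticket.
pick_ticket first appears in round 4.

4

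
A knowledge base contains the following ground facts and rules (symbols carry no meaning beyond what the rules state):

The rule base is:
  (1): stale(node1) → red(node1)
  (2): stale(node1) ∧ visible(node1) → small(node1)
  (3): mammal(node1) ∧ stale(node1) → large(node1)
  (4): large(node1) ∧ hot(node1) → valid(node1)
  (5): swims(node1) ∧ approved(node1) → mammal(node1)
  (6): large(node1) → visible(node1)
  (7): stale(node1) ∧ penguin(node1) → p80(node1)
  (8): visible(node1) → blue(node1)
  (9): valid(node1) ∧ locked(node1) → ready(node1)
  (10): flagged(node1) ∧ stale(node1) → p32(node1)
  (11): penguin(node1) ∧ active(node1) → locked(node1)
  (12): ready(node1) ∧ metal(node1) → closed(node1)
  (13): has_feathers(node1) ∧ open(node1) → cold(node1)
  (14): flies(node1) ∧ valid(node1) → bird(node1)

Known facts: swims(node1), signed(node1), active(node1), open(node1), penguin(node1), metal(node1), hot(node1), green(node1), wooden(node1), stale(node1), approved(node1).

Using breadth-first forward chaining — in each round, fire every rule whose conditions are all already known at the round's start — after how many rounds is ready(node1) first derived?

4

[1] (1) [stale(node1) → red(node1)]; (5) [swims(node1) ∧ approved(node1) → mammal(node1)]; (7) [stale(node1) ∧ penguin(node1) → p80(node1)]; (11) [penguin(node1) ∧ active(node1) → locked(node1)]. ⇒ new: red(node1), mammal(node1), p80(node1), locked(node1).
[2] (3) [mammal(node1) ∧ stale(node1) → large(node1)]. ⇒ new: large(node1).
[3] (4) [large(node1) ∧ hot(node1) → valid(node1)]; (6) [large(node1) → visible(node1)]. ⇒ new: valid(node1), visible(node1).
[4] (2) [stale(node1) ∧ visible(node1) → small(node1)]; (8) [visible(node1) → blue(node1)]; (9) [valid(node1) ∧ locked(node1) → ready(node1)]. ⇒ new: small(node1), blue(node1), ready(node1).
ready(node1) first appears in round 4.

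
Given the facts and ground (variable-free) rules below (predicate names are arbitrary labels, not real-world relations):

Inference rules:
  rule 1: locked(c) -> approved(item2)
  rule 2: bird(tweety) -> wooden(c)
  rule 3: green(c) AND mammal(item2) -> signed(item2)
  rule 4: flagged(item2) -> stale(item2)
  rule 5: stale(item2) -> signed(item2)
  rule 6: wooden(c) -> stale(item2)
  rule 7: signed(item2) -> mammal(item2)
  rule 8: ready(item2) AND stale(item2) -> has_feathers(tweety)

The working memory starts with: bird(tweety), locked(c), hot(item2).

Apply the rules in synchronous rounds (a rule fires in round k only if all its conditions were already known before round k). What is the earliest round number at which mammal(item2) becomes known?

4

Round 1: rule 1 [locked(c) -> approved(item2)]; rule 2 [bird(tweety) -> wooden(c)]. New: approved(item2), wooden(c).
Round 2: rule 6 [wooden(c) -> stale(item2)]. New: stale(item2).
Round 3: rule 5 [stale(item2) -> signed(item2)]. New: signed(item2).
Round 4: rule 7 [signed(item2) -> mammal(item2)]. New: mammal(item2).
mammal(item2) first appears in round 4.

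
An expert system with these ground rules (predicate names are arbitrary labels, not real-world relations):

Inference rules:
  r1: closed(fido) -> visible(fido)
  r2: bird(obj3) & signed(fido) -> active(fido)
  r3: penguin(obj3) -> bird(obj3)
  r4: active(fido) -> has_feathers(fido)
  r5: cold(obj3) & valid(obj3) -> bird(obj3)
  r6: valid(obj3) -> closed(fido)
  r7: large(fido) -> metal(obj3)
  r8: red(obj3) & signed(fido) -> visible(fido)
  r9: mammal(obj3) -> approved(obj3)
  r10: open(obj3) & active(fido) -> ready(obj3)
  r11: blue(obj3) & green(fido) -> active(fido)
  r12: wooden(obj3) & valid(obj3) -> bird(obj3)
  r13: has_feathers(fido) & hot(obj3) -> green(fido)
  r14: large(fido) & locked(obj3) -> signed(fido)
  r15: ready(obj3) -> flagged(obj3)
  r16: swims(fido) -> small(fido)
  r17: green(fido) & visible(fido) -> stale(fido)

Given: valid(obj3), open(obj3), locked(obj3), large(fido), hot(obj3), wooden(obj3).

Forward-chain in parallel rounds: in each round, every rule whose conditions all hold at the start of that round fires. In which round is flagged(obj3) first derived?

4

Round 1 — r6, r7, r12, r14, derive closed(fido), metal(obj3), bird(obj3), signed(fido).
Round 2 — r1, r2, derive visible(fido), active(fido).
Round 3 — r4, r10, derive has_feathers(fido), ready(obj3).
Round 4 — r13, r15, derive green(fido), flagged(obj3).
flagged(obj3) first appears in round 4.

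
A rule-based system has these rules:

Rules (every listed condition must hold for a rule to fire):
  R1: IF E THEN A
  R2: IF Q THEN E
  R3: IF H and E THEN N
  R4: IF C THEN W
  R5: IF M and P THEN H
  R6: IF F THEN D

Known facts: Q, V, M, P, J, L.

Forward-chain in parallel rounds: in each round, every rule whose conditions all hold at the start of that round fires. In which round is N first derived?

Round 1 fires R2, R5, giving E, H.
Round 2 fires R1, R3, giving A, N.
N first appears in round 2.

2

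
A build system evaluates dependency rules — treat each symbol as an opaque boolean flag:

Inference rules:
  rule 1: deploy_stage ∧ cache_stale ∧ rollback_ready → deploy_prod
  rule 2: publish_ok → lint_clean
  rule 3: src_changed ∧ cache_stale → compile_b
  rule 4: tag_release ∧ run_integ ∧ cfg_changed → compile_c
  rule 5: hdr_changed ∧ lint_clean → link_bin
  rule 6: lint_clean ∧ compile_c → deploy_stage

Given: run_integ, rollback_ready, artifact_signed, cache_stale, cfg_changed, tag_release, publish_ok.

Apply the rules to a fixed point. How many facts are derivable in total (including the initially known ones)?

11

Round 1 fires rule 2, rule 4, giving lint_clean, compile_c.
Round 2 fires rule 6, giving deploy_stage.
Round 3 fires rule 1, giving deploy_prod.
Closure: {artifact_signed, cache_stale, cfg_changed, compile_c, deploy_prod, deploy_stage, lint_clean, publish_ok, rollback_ready, run_integ, tag_release} — 11 facts.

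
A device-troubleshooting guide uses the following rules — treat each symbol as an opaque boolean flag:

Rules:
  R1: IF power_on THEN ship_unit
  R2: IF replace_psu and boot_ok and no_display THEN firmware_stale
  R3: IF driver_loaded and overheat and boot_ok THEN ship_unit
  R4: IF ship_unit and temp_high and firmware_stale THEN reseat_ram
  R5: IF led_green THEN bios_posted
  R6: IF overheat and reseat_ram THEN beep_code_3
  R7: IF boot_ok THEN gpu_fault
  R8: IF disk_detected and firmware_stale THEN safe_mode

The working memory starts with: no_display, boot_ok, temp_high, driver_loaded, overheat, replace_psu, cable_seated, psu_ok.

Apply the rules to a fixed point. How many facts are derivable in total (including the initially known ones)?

13

Round 1 — R2, R3, R7, derive firmware_stale, ship_unit, gpu_fault.
Round 2 — R4, derive reseat_ram.
Round 3 — R6, derive beep_code_3.
Closure: {beep_code_3, boot_ok, cable_seated, driver_loaded, firmware_stale, gpu_fault, no_display, overheat, psu_ok, replace_psu, reseat_ram, ship_unit, temp_high} — 13 facts.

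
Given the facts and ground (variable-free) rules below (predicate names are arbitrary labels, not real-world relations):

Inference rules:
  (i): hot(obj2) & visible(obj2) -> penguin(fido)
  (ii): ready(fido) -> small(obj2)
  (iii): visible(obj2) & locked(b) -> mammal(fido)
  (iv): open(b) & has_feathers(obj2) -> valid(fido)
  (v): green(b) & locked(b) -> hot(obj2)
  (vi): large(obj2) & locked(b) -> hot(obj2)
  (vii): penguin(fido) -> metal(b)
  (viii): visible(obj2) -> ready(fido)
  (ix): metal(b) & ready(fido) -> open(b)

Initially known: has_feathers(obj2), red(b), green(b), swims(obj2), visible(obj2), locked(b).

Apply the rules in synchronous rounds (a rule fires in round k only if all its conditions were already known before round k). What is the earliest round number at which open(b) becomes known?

Round 1 — (iii), (v), (viii), derive mammal(fido), hot(obj2), ready(fido).
Round 2 — (i), (ii), derive penguin(fido), small(obj2).
Round 3 — (vii), derive metal(b).
Round 4 — (ix), derive open(b).
open(b) first appears in round 4.

4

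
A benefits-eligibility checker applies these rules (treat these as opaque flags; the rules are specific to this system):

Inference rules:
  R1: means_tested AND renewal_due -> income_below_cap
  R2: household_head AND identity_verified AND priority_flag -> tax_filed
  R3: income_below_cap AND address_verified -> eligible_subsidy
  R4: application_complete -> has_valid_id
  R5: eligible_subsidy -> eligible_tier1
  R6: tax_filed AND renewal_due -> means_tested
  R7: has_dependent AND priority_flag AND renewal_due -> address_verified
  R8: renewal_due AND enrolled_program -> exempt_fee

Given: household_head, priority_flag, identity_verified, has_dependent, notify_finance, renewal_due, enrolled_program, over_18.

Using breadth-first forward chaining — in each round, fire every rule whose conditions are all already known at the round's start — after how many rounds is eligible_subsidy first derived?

Round 1: R2 [household_head AND identity_verified AND priority_flag -> tax_filed]; R7 [has_dependent AND priority_flag AND renewal_due -> address_verified]; R8 [renewal_due AND enrolled_program -> exempt_fee]. New: tax_filed, address_verified, exempt_fee.
Round 2: R6 [tax_filed AND renewal_due -> means_tested]. New: means_tested.
Round 3: R1 [means_tested AND renewal_due -> income_below_cap]. New: income_below_cap.
Round 4: R3 [income_below_cap AND address_verified -> eligible_subsidy]. New: eligible_subsidy.
eligible_subsidy first appears in round 4.

4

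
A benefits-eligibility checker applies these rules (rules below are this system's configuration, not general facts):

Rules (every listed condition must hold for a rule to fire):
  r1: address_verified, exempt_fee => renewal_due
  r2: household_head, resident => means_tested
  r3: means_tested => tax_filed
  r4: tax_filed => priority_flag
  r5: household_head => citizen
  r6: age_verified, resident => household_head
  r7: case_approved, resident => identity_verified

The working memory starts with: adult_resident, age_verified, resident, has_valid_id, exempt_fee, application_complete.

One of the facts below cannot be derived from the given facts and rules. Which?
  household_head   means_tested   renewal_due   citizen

Round 1 fires r6, giving household_head.
Round 2 fires r2, r5, giving means_tested, citizen.
Round 3 fires r3, giving tax_filed.
Round 4 fires r4, giving priority_flag.
Derived: citizen (round 2), household_head (round 1), means_tested (round 2). renewal_due never appears in any round.

renewal_due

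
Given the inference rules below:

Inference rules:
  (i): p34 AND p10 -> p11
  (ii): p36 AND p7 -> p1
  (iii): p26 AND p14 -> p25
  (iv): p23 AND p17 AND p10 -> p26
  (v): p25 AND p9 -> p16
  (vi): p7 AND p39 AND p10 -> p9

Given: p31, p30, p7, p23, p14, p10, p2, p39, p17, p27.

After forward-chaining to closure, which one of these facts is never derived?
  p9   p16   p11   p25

Round 1 — (iv), (vi), derive p26, p9.
Round 2 — (iii), derive p25.
Round 3 — (v), derive p16.
Derived: p16 (round 3), p9 (round 1), p25 (round 2). p11 never appears in any round.

p11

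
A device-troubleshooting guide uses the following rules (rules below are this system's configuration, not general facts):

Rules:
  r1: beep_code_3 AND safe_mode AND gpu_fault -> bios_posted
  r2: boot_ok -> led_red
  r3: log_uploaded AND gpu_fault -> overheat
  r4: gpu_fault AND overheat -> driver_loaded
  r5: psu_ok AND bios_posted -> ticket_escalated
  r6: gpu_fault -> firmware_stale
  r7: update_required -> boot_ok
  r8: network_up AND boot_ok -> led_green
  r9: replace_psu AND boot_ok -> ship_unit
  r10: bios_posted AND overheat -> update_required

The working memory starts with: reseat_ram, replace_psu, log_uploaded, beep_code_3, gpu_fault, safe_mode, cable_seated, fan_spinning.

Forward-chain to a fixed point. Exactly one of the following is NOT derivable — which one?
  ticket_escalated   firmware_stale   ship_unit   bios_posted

ticket_escalated

Round 1: r1 [beep_code_3 AND safe_mode AND gpu_fault -> bios_posted]; r3 [log_uploaded AND gpu_fault -> overheat]; r6 [gpu_fault -> firmware_stale]. Adds bios_posted, overheat, firmware_stale.
Round 2: r4 [gpu_fault AND overheat -> driver_loaded]; r10 [bios_posted AND overheat -> update_required]. Adds driver_loaded, update_required.
Round 3: r7 [update_required -> boot_ok]. Adds boot_ok.
Round 4: r2 [boot_ok -> led_red]; r9 [replace_psu AND boot_ok -> ship_unit]. Adds led_red, ship_unit.
Derived: firmware_stale (round 1), ship_unit (round 4), bios_posted (round 1). ticket_escalated never appears in any round.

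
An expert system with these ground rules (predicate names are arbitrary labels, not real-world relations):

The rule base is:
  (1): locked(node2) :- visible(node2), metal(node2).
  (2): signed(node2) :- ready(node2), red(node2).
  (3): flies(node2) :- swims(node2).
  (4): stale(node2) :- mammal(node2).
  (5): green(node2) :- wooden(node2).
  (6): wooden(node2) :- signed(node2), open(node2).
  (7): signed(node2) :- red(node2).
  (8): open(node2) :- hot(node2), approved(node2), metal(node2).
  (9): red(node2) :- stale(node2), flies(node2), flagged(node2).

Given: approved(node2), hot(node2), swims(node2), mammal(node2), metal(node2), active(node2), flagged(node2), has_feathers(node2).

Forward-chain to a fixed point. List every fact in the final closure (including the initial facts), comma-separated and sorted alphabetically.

active(node2), approved(node2), flagged(node2), flies(node2), green(node2), has_feathers(node2), hot(node2), mammal(node2), metal(node2), open(node2), red(node2), signed(node2), stale(node2), swims(node2), wooden(node2)

Round 1 fires (3), (4), (8), giving flies(node2), stale(node2), open(node2).
Round 2 fires (9), giving red(node2).
Round 3 fires (7), giving signed(node2).
Round 4 fires (6), giving wooden(node2).
Round 5 fires (5), giving green(node2).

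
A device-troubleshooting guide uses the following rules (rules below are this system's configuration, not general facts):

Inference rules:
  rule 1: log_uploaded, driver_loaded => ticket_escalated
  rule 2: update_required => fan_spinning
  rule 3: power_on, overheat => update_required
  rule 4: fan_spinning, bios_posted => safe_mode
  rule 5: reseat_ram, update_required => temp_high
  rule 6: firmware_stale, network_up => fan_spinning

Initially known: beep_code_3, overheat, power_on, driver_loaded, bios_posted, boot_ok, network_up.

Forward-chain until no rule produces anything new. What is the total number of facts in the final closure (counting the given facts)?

Round 1: rule 3 [power_on, overheat => update_required]. New: update_required.
Round 2: rule 2 [update_required => fan_spinning]. New: fan_spinning.
Round 3: rule 4 [fan_spinning, bios_posted => safe_mode]. New: safe_mode.
Closure: {beep_code_3, bios_posted, boot_ok, driver_loaded, fan_spinning, network_up, overheat, power_on, safe_mode, update_required} — 10 facts.

10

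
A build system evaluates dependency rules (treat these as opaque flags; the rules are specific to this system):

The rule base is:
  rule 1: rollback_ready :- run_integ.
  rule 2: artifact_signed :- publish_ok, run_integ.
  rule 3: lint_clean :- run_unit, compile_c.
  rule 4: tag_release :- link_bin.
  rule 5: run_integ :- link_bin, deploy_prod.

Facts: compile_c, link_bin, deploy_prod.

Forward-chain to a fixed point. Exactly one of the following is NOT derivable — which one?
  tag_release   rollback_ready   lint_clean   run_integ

lint_clean

[1] rule 4 [tag_release :- link_bin.]; rule 5 [run_integ :- link_bin, deploy_prod.]. ⇒ new: tag_release, run_integ.
[2] rule 1 [rollback_ready :- run_integ.]. ⇒ new: rollback_ready.
Derived: tag_release (round 1), run_integ (round 1), rollback_ready (round 2). lint_clean never appears in any round.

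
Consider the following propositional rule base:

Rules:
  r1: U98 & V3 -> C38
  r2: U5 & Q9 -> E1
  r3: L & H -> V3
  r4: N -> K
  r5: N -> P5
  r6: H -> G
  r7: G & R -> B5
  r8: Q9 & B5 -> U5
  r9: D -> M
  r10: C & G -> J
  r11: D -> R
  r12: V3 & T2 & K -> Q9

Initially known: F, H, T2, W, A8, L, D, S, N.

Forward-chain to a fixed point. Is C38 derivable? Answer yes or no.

no

Round 1 — r3, r4, r5, r6, r9, r11, derive V3, K, P5, G, M, R.
Round 2 — r7, r12, derive B5, Q9.
Round 3 — r8, derive U5.
Round 4 — r2, derive E1.
Fixed point reached. C38 is concluded only by r1; r1 needs U98 (never derived).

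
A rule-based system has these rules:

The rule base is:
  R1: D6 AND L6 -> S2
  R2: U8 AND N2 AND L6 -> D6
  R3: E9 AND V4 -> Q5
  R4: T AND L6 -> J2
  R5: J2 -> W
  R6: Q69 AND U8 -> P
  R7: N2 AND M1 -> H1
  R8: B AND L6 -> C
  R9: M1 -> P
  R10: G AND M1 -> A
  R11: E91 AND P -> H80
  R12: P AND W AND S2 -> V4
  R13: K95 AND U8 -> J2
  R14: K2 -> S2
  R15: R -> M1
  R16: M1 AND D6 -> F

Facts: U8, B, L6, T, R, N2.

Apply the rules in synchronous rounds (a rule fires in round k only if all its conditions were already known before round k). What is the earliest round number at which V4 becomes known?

3

Round 1: R2 [U8 AND N2 AND L6 -> D6]; R4 [T AND L6 -> J2]; R8 [B AND L6 -> C]; R15 [R -> M1]. Adds D6, J2, C, M1.
Round 2: R1 [D6 AND L6 -> S2]; R5 [J2 -> W]; R7 [N2 AND M1 -> H1]; R9 [M1 -> P]; R16 [M1 AND D6 -> F]. Adds S2, W, H1, P, F.
Round 3: R12 [P AND W AND S2 -> V4]. Adds V4.
V4 first appears in round 3.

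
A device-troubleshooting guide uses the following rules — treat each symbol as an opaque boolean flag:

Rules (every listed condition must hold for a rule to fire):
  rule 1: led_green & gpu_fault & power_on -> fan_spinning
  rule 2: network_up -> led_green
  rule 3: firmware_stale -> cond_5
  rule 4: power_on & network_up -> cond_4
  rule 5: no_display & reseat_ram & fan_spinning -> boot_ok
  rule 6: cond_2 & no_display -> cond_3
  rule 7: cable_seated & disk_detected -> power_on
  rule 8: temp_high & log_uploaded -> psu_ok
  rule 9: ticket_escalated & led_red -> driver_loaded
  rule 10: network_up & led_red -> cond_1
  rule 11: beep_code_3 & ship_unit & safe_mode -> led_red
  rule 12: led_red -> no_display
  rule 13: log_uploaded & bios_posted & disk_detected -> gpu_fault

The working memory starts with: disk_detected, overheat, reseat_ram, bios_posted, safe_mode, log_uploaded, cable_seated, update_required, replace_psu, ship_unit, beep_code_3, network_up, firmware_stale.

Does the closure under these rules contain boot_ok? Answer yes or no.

yes

Round 1: rule 2 [network_up -> led_green]; rule 3 [firmware_stale -> cond_5]; rule 7 [cable_seated & disk_detected -> power_on]; rule 11 [beep_code_3 & ship_unit & safe_mode -> led_red]; rule 13 [log_uploaded & bios_posted & disk_detected -> gpu_fault]. New: led_green, cond_5, power_on, led_red, gpu_fault.
Round 2: rule 1 [led_green & gpu_fault & power_on -> fan_spinning]; rule 4 [power_on & network_up -> cond_4]; rule 10 [network_up & led_red -> cond_1]; rule 12 [led_red -> no_display]. New: fan_spinning, cond_4, cond_1, no_display.
Round 3: rule 5 [no_display & reseat_ram & fan_spinning -> boot_ok]. New: boot_ok.
boot_ok appears in round 3, so it is derivable.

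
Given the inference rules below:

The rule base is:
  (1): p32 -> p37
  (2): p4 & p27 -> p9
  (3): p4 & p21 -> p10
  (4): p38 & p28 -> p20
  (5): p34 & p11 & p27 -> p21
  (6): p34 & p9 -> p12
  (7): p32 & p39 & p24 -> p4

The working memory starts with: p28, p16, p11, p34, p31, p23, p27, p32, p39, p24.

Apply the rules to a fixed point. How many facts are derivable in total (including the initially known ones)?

Round 1 — (1), (5), (7), derive p37, p21, p4.
Round 2 — (2), (3), derive p9, p10.
Round 3 — (6), derive p12.
Closure: {p10, p11, p12, p16, p21, p23, p24, p27, p28, p31, p32, p34, p37, p39, p4, p9} — 16 facts.

16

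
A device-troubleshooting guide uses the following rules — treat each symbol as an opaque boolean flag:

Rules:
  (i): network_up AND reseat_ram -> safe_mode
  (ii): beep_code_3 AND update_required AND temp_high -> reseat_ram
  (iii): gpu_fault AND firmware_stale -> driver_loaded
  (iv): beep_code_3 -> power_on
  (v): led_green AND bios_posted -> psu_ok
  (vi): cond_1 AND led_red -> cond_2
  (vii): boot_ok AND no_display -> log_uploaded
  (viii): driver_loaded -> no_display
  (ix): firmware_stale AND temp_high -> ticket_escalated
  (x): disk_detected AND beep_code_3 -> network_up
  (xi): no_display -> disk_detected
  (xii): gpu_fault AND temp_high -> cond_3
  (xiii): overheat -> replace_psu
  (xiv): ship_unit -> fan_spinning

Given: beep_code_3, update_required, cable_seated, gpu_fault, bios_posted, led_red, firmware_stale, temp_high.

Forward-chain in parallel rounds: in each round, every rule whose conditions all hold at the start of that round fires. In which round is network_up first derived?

4

Round 1: (ii) [beep_code_3 AND update_required AND temp_high -> reseat_ram]; (iii) [gpu_fault AND firmware_stale -> driver_loaded]; (iv) [beep_code_3 -> power_on]; (ix) [firmware_stale AND temp_high -> ticket_escalated]; (xii) [gpu_fault AND temp_high -> cond_3]. New: reseat_ram, driver_loaded, power_on, ticket_escalated, cond_3.
Round 2: (viii) [driver_loaded -> no_display]. New: no_display.
Round 3: (xi) [no_display -> disk_detected]. New: disk_detected.
Round 4: (x) [disk_detected AND beep_code_3 -> network_up]. New: network_up.
network_up first appears in round 4.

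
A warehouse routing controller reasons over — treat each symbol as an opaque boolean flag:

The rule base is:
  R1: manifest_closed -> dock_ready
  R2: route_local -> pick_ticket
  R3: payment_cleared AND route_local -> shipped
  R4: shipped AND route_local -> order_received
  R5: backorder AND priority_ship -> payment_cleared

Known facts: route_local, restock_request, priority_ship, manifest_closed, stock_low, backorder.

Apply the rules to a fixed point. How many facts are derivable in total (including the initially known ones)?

11

Round 1 — R1, R2, R5, derive dock_ready, pick_ticket, payment_cleared.
Round 2 — R3, derive shipped.
Round 3 — R4, derive order_received.
Closure: {backorder, dock_ready, manifest_closed, order_received, payment_cleared, pick_ticket, priority_ship, restock_request, route_local, shipped, stock_low} — 11 facts.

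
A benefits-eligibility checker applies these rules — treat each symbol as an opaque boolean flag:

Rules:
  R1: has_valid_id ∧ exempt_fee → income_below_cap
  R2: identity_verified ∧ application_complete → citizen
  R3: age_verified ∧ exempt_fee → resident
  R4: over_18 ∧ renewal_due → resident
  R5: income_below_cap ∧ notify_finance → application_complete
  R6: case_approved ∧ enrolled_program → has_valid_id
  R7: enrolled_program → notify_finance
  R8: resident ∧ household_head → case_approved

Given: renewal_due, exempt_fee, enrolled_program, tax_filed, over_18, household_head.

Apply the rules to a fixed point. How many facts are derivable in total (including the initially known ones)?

12

[1] R4 [over_18 ∧ renewal_due → resident]; R7 [enrolled_program → notify_finance]. ⇒ new: resident, notify_finance.
[2] R8 [resident ∧ household_head → case_approved]. ⇒ new: case_approved.
[3] R6 [case_approved ∧ enrolled_program → has_valid_id]. ⇒ new: has_valid_id.
[4] R1 [has_valid_id ∧ exempt_fee → income_below_cap]. ⇒ new: income_below_cap.
[5] R5 [income_below_cap ∧ notify_finance → application_complete]. ⇒ new: application_complete.
Closure: {application_complete, case_approved, enrolled_program, exempt_fee, has_valid_id, household_head, income_below_cap, notify_finance, over_18, renewal_due, resident, tax_filed} — 12 facts.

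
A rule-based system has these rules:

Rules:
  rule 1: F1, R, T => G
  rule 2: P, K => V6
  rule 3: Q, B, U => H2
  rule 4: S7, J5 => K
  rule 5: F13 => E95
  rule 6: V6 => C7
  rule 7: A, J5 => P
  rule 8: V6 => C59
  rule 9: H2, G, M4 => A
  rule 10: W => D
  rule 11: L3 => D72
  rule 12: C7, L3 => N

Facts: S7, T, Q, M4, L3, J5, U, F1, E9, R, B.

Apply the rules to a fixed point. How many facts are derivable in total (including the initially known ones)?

[1] rule 1 [F1, R, T => G]; rule 3 [Q, B, U => H2]; rule 4 [S7, J5 => K]; rule 11 [L3 => D72]. ⇒ new: G, H2, K, D72.
[2] rule 9 [H2, G, M4 => A]. ⇒ new: A.
[3] rule 7 [A, J5 => P]. ⇒ new: P.
[4] rule 2 [P, K => V6]. ⇒ new: V6.
[5] rule 6 [V6 => C7]; rule 8 [V6 => C59]. ⇒ new: C7, C59.
[6] rule 12 [C7, L3 => N]. ⇒ new: N.
Closure: {A, B, C59, C7, D72, E9, F1, G, H2, J5, K, L3, M4, N, P, Q, R, S7, T, U, V6} — 21 facts.

21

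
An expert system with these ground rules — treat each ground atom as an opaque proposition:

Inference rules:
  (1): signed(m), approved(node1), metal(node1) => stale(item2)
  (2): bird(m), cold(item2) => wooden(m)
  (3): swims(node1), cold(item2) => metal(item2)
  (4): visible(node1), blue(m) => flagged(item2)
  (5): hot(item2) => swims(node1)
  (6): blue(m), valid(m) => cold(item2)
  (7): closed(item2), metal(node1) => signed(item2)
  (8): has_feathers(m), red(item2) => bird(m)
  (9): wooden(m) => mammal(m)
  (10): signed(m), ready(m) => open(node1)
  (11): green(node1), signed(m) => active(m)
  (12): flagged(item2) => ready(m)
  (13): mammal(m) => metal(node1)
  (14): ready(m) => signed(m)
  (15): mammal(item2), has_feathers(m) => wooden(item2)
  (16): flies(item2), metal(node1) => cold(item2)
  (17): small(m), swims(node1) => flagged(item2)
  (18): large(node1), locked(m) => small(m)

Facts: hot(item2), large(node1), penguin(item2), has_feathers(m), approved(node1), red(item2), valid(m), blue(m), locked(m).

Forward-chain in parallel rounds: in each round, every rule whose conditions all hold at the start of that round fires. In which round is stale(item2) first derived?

Round 1 — (5), (6), (8), (18), derive swims(node1), cold(item2), bird(m), small(m).
Round 2 — (2), (3), (17), derive wooden(m), metal(item2), flagged(item2).
Round 3 — (9), (12), derive mammal(m), ready(m).
Round 4 — (13), (14), derive metal(node1), signed(m).
Round 5 — (1), (10), derive stale(item2), open(node1).
stale(item2) first appears in round 5.

5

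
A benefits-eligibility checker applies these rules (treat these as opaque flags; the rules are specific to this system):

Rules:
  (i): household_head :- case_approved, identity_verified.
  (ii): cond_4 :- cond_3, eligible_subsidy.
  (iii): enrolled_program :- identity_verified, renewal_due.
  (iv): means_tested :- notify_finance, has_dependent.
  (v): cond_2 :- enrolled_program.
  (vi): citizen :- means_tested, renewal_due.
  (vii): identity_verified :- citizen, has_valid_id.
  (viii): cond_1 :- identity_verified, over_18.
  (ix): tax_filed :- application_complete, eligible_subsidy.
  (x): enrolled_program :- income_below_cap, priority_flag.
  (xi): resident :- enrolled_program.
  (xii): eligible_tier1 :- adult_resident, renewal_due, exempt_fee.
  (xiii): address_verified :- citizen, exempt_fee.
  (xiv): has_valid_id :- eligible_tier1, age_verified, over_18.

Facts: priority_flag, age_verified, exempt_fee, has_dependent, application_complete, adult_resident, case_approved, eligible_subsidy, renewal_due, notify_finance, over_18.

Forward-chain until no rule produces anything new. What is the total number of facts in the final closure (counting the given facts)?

Round 1: (iv) [means_tested :- notify_finance, has_dependent.]; (ix) [tax_filed :- application_complete, eligible_subsidy.]; (xii) [eligible_tier1 :- adult_resident, renewal_due, exempt_fee.]. Adds means_tested, tax_filed, eligible_tier1.
Round 2: (vi) [citizen :- means_tested, renewal_due.]; (xiv) [has_valid_id :- eligible_tier1, age_verified, over_18.]. Adds citizen, has_valid_id.
Round 3: (vii) [identity_verified :- citizen, has_valid_id.]; (xiii) [address_verified :- citizen, exempt_fee.]. Adds identity_verified, address_verified.
Round 4: (i) [household_head :- case_approved, identity_verified.]; (iii) [enrolled_program :- identity_verified, renewal_due.]; (viii) [cond_1 :- identity_verified, over_18.]. Adds household_head, enrolled_program, cond_1.
Round 5: (v) [cond_2 :- enrolled_program.]; (xi) [resident :- enrolled_program.]. Adds cond_2, resident.
Closure: {address_verified, adult_resident, age_verified, application_complete, case_approved, citizen, cond_1, cond_2, eligible_subsidy, eligible_tier1, enrolled_program, exempt_fee, has_dependent, has_valid_id, household_head, identity_verified, means_tested, notify_finance, over_18, priority_flag, renewal_due, resident, tax_filed} — 23 facts.

23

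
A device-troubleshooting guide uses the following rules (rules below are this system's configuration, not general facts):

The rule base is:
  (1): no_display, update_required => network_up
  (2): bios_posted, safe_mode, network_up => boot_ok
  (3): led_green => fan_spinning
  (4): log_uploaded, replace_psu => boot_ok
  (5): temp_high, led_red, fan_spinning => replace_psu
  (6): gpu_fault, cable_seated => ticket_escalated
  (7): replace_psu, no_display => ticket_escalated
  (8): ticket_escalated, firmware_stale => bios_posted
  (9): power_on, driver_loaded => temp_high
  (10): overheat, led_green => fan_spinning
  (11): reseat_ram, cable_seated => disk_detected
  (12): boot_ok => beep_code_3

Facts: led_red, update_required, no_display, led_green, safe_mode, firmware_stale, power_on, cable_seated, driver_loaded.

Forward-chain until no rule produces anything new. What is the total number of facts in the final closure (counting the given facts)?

Round 1: (1) [no_display, update_required => network_up]; (3) [led_green => fan_spinning]; (9) [power_on, driver_loaded => temp_high]. New: network_up, fan_spinning, temp_high.
Round 2: (5) [temp_high, led_red, fan_spinning => replace_psu]. New: replace_psu.
Round 3: (7) [replace_psu, no_display => ticket_escalated]. New: ticket_escalated.
Round 4: (8) [ticket_escalated, firmware_stale => bios_posted]. New: bios_posted.
Round 5: (2) [bios_posted, safe_mode, network_up => boot_ok]. New: boot_ok.
Round 6: (12) [boot_ok => beep_code_3]. New: beep_code_3.
Closure: {beep_code_3, bios_posted, boot_ok, cable_seated, driver_loaded, fan_spinning, firmware_stale, led_green, led_red, network_up, no_display, power_on, replace_psu, safe_mode, temp_high, ticket_escalated, update_required} — 17 facts.

17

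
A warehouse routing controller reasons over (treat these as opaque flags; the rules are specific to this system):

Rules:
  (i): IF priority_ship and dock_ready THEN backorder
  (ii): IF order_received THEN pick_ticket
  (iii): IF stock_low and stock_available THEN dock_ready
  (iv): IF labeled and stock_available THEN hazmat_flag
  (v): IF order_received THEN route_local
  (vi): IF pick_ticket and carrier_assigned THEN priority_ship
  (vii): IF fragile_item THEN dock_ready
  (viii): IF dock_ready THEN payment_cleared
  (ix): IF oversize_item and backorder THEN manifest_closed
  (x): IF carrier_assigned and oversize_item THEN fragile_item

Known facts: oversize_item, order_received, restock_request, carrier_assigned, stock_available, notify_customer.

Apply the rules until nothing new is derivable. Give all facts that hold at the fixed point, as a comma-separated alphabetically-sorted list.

Round 1: (ii) [IF order_received THEN pick_ticket]; (v) [IF order_received THEN route_local]; (x) [IF carrier_assigned and oversize_item THEN fragile_item]. Adds pick_ticket, route_local, fragile_item.
Round 2: (vi) [IF pick_ticket and carrier_assigned THEN priority_ship]; (vii) [IF fragile_item THEN dock_ready]. Adds priority_ship, dock_ready.
Round 3: (i) [IF priority_ship and dock_ready THEN backorder]; (viii) [IF dock_ready THEN payment_cleared]. Adds backorder, payment_cleared.
Round 4: (ix) [IF oversize_item and backorder THEN manifest_closed]. Adds manifest_closed.

backorder, carrier_assigned, dock_ready, fragile_item, manifest_closed, notify_customer, order_received, oversize_item, payment_cleared, pick_ticket, priority_ship, restock_request, route_local, stock_available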